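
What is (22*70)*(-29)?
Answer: -44660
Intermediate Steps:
(22*70)*(-29) = 1540*(-29) = -44660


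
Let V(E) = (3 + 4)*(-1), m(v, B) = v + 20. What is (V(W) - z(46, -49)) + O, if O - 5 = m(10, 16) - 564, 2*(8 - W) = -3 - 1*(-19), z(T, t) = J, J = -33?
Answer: -503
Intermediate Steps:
m(v, B) = 20 + v
z(T, t) = -33
W = 0 (W = 8 - (-3 - 1*(-19))/2 = 8 - (-3 + 19)/2 = 8 - ½*16 = 8 - 8 = 0)
V(E) = -7 (V(E) = 7*(-1) = -7)
O = -529 (O = 5 + ((20 + 10) - 564) = 5 + (30 - 564) = 5 - 534 = -529)
(V(W) - z(46, -49)) + O = (-7 - 1*(-33)) - 529 = (-7 + 33) - 529 = 26 - 529 = -503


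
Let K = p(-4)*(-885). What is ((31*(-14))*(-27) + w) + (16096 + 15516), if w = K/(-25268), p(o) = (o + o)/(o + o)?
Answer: 1094863325/25268 ≈ 43330.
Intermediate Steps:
p(o) = 1 (p(o) = (2*o)/((2*o)) = (2*o)*(1/(2*o)) = 1)
K = -885 (K = 1*(-885) = -885)
w = 885/25268 (w = -885/(-25268) = -885*(-1/25268) = 885/25268 ≈ 0.035025)
((31*(-14))*(-27) + w) + (16096 + 15516) = ((31*(-14))*(-27) + 885/25268) + (16096 + 15516) = (-434*(-27) + 885/25268) + 31612 = (11718 + 885/25268) + 31612 = 296091309/25268 + 31612 = 1094863325/25268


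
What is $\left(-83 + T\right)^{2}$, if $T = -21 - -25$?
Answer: $6241$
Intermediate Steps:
$T = 4$ ($T = -21 + 25 = 4$)
$\left(-83 + T\right)^{2} = \left(-83 + 4\right)^{2} = \left(-79\right)^{2} = 6241$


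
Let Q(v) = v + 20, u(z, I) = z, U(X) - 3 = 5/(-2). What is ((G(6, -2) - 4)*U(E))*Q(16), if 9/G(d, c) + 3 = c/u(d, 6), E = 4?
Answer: -603/5 ≈ -120.60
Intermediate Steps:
U(X) = 1/2 (U(X) = 3 + 5/(-2) = 3 + 5*(-1/2) = 3 - 5/2 = 1/2)
G(d, c) = 9/(-3 + c/d)
Q(v) = 20 + v
((G(6, -2) - 4)*U(E))*Q(16) = ((9*6/(-2 - 3*6) - 4)*(1/2))*(20 + 16) = ((9*6/(-2 - 18) - 4)*(1/2))*36 = ((9*6/(-20) - 4)*(1/2))*36 = ((9*6*(-1/20) - 4)*(1/2))*36 = ((-27/10 - 4)*(1/2))*36 = -67/10*1/2*36 = -67/20*36 = -603/5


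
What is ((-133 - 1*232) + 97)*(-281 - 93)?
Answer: 100232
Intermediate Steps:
((-133 - 1*232) + 97)*(-281 - 93) = ((-133 - 232) + 97)*(-374) = (-365 + 97)*(-374) = -268*(-374) = 100232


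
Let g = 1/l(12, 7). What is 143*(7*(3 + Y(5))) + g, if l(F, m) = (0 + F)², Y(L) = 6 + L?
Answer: 2018017/144 ≈ 14014.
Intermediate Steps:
l(F, m) = F²
g = 1/144 (g = 1/(12²) = 1/144 ≈ 0.0069444)
143*(7*(3 + Y(5))) + g = 143*(7*(3 + (6 + 5))) + 1/144 = 143*(7*(3 + 11)) + 1/144 = 143*(7*14) + 1/144 = 143*98 + 1/144 = 14014 + 1/144 = 2018017/144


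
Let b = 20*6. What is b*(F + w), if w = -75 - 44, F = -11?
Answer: -15600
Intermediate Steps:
w = -119
b = 120
b*(F + w) = 120*(-11 - 119) = 120*(-130) = -15600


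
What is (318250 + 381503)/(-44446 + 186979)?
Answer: 233251/47511 ≈ 4.9094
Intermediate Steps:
(318250 + 381503)/(-44446 + 186979) = 699753/142533 = 699753*(1/142533) = 233251/47511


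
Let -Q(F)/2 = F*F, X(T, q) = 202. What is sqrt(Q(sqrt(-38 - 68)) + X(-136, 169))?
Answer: 3*sqrt(46) ≈ 20.347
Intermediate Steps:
Q(F) = -2*F**2 (Q(F) = -2*F*F = -2*F**2)
sqrt(Q(sqrt(-38 - 68)) + X(-136, 169)) = sqrt(-2*(sqrt(-38 - 68))**2 + 202) = sqrt(-2*(sqrt(-106))**2 + 202) = sqrt(-2*(I*sqrt(106))**2 + 202) = sqrt(-2*(-106) + 202) = sqrt(212 + 202) = sqrt(414) = 3*sqrt(46)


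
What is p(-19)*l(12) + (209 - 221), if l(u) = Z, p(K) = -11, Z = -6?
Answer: 54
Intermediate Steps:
l(u) = -6
p(-19)*l(12) + (209 - 221) = -11*(-6) + (209 - 221) = 66 - 12 = 54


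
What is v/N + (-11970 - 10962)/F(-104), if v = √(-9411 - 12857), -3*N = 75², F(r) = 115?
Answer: -22932/115 - 2*I*√5567/1875 ≈ -199.41 - 0.079587*I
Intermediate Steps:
N = -1875 (N = -⅓*75² = -⅓*5625 = -1875)
v = 2*I*√5567 (v = √(-22268) = 2*I*√5567 ≈ 149.22*I)
v/N + (-11970 - 10962)/F(-104) = (2*I*√5567)/(-1875) + (-11970 - 10962)/115 = (2*I*√5567)*(-1/1875) - 22932*1/115 = -2*I*√5567/1875 - 22932/115 = -22932/115 - 2*I*√5567/1875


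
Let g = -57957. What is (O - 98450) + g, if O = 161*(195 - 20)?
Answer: -128232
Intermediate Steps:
O = 28175 (O = 161*175 = 28175)
(O - 98450) + g = (28175 - 98450) - 57957 = -70275 - 57957 = -128232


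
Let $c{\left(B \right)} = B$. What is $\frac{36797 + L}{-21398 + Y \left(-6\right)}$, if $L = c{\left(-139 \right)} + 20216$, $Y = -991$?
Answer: $- \frac{28437}{7726} \approx -3.6807$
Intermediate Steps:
$L = 20077$ ($L = -139 + 20216 = 20077$)
$\frac{36797 + L}{-21398 + Y \left(-6\right)} = \frac{36797 + 20077}{-21398 - -5946} = \frac{56874}{-21398 + 5946} = \frac{56874}{-15452} = 56874 \left(- \frac{1}{15452}\right) = - \frac{28437}{7726}$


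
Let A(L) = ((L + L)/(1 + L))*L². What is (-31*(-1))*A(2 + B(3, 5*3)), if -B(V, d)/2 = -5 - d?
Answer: 4593456/43 ≈ 1.0682e+5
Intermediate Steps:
B(V, d) = 10 + 2*d (B(V, d) = -2*(-5 - d) = 10 + 2*d)
A(L) = 2*L³/(1 + L) (A(L) = ((2*L)/(1 + L))*L² = (2*L/(1 + L))*L² = 2*L³/(1 + L))
(-31*(-1))*A(2 + B(3, 5*3)) = (-31*(-1))*(2*(2 + (10 + 2*(5*3)))³/(1 + (2 + (10 + 2*(5*3))))) = 31*(2*(2 + (10 + 2*15))³/(1 + (2 + (10 + 2*15)))) = 31*(2*(2 + (10 + 30))³/(1 + (2 + (10 + 30)))) = 31*(2*(2 + 40)³/(1 + (2 + 40))) = 31*(2*42³/(1 + 42)) = 31*(2*74088/43) = 31*(2*74088*(1/43)) = 31*(148176/43) = 4593456/43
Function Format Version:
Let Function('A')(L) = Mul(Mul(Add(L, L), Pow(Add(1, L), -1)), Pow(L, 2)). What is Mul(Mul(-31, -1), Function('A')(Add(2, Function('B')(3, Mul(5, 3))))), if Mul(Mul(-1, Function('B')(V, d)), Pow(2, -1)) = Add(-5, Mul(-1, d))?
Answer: Rational(4593456, 43) ≈ 1.0682e+5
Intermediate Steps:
Function('B')(V, d) = Add(10, Mul(2, d)) (Function('B')(V, d) = Mul(-2, Add(-5, Mul(-1, d))) = Add(10, Mul(2, d)))
Function('A')(L) = Mul(2, Pow(L, 3), Pow(Add(1, L), -1)) (Function('A')(L) = Mul(Mul(Mul(2, L), Pow(Add(1, L), -1)), Pow(L, 2)) = Mul(Mul(2, L, Pow(Add(1, L), -1)), Pow(L, 2)) = Mul(2, Pow(L, 3), Pow(Add(1, L), -1)))
Mul(Mul(-31, -1), Function('A')(Add(2, Function('B')(3, Mul(5, 3))))) = Mul(Mul(-31, -1), Mul(2, Pow(Add(2, Add(10, Mul(2, Mul(5, 3)))), 3), Pow(Add(1, Add(2, Add(10, Mul(2, Mul(5, 3))))), -1))) = Mul(31, Mul(2, Pow(Add(2, Add(10, Mul(2, 15))), 3), Pow(Add(1, Add(2, Add(10, Mul(2, 15)))), -1))) = Mul(31, Mul(2, Pow(Add(2, Add(10, 30)), 3), Pow(Add(1, Add(2, Add(10, 30))), -1))) = Mul(31, Mul(2, Pow(Add(2, 40), 3), Pow(Add(1, Add(2, 40)), -1))) = Mul(31, Mul(2, Pow(42, 3), Pow(Add(1, 42), -1))) = Mul(31, Mul(2, 74088, Pow(43, -1))) = Mul(31, Mul(2, 74088, Rational(1, 43))) = Mul(31, Rational(148176, 43)) = Rational(4593456, 43)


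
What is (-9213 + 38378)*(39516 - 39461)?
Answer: 1604075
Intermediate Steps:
(-9213 + 38378)*(39516 - 39461) = 29165*55 = 1604075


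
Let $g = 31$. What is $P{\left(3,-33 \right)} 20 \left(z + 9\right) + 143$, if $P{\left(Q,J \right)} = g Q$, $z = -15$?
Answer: $-11017$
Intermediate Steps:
$P{\left(Q,J \right)} = 31 Q$
$P{\left(3,-33 \right)} 20 \left(z + 9\right) + 143 = 31 \cdot 3 \cdot 20 \left(-15 + 9\right) + 143 = 93 \cdot 20 \left(-6\right) + 143 = 93 \left(-120\right) + 143 = -11160 + 143 = -11017$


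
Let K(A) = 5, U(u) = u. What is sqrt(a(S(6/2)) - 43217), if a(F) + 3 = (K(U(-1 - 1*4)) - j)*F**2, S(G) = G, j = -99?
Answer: 62*I*sqrt(11) ≈ 205.63*I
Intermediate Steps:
a(F) = -3 + 104*F**2 (a(F) = -3 + (5 - 1*(-99))*F**2 = -3 + (5 + 99)*F**2 = -3 + 104*F**2)
sqrt(a(S(6/2)) - 43217) = sqrt((-3 + 104*(6/2)**2) - 43217) = sqrt((-3 + 104*(6*(1/2))**2) - 43217) = sqrt((-3 + 104*3**2) - 43217) = sqrt((-3 + 104*9) - 43217) = sqrt((-3 + 936) - 43217) = sqrt(933 - 43217) = sqrt(-42284) = 62*I*sqrt(11)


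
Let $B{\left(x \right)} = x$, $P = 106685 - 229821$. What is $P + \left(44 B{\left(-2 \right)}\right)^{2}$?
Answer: $-115392$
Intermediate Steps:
$P = -123136$ ($P = 106685 - 229821 = -123136$)
$P + \left(44 B{\left(-2 \right)}\right)^{2} = -123136 + \left(44 \left(-2\right)\right)^{2} = -123136 + \left(-88\right)^{2} = -123136 + 7744 = -115392$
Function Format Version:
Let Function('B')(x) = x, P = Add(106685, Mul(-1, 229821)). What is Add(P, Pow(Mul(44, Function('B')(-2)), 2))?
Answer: -115392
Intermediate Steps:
P = -123136 (P = Add(106685, -229821) = -123136)
Add(P, Pow(Mul(44, Function('B')(-2)), 2)) = Add(-123136, Pow(Mul(44, -2), 2)) = Add(-123136, Pow(-88, 2)) = Add(-123136, 7744) = -115392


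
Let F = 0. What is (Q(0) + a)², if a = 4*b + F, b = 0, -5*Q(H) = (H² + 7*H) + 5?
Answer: 1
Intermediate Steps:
Q(H) = -1 - 7*H/5 - H²/5 (Q(H) = -((H² + 7*H) + 5)/5 = -(5 + H² + 7*H)/5 = -1 - 7*H/5 - H²/5)
a = 0 (a = 4*0 + 0 = 0 + 0 = 0)
(Q(0) + a)² = ((-1 - 7/5*0 - ⅕*0²) + 0)² = ((-1 + 0 - ⅕*0) + 0)² = ((-1 + 0 + 0) + 0)² = (-1 + 0)² = (-1)² = 1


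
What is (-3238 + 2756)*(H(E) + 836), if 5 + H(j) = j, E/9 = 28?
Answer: -522006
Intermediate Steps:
E = 252 (E = 9*28 = 252)
H(j) = -5 + j
(-3238 + 2756)*(H(E) + 836) = (-3238 + 2756)*((-5 + 252) + 836) = -482*(247 + 836) = -482*1083 = -522006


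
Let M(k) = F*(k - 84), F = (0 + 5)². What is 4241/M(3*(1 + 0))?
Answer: -4241/2025 ≈ -2.0943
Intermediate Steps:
F = 25 (F = 5² = 25)
M(k) = -2100 + 25*k (M(k) = 25*(k - 84) = 25*(-84 + k) = -2100 + 25*k)
4241/M(3*(1 + 0)) = 4241/(-2100 + 25*(3*(1 + 0))) = 4241/(-2100 + 25*(3*1)) = 4241/(-2100 + 25*3) = 4241/(-2100 + 75) = 4241/(-2025) = 4241*(-1/2025) = -4241/2025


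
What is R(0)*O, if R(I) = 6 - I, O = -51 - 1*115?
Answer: -996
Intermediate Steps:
O = -166 (O = -51 - 115 = -166)
R(0)*O = (6 - 1*0)*(-166) = (6 + 0)*(-166) = 6*(-166) = -996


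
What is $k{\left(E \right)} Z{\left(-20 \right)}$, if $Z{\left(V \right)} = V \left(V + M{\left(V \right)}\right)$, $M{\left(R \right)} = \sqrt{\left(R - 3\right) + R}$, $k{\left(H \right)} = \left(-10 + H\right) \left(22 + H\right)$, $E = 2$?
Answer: $-76800 + 3840 i \sqrt{43} \approx -76800.0 + 25181.0 i$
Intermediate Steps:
$M{\left(R \right)} = \sqrt{-3 + 2 R}$ ($M{\left(R \right)} = \sqrt{\left(-3 + R\right) + R} = \sqrt{-3 + 2 R}$)
$Z{\left(V \right)} = V \left(V + \sqrt{-3 + 2 V}\right)$
$k{\left(E \right)} Z{\left(-20 \right)} = \left(-220 + 2^{2} + 12 \cdot 2\right) \left(- 20 \left(-20 + \sqrt{-3 + 2 \left(-20\right)}\right)\right) = \left(-220 + 4 + 24\right) \left(- 20 \left(-20 + \sqrt{-3 - 40}\right)\right) = - 192 \left(- 20 \left(-20 + \sqrt{-43}\right)\right) = - 192 \left(- 20 \left(-20 + i \sqrt{43}\right)\right) = - 192 \left(400 - 20 i \sqrt{43}\right) = -76800 + 3840 i \sqrt{43}$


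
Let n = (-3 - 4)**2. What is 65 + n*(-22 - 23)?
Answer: -2140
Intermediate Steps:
n = 49 (n = (-7)**2 = 49)
65 + n*(-22 - 23) = 65 + 49*(-22 - 23) = 65 + 49*(-45) = 65 - 2205 = -2140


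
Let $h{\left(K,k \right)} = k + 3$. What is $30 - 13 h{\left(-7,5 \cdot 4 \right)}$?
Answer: $-269$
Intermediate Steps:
$h{\left(K,k \right)} = 3 + k$
$30 - 13 h{\left(-7,5 \cdot 4 \right)} = 30 - 13 \left(3 + 5 \cdot 4\right) = 30 - 13 \left(3 + 20\right) = 30 - 299 = -269$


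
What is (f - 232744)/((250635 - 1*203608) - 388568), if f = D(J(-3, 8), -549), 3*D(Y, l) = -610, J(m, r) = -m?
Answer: 698842/1024623 ≈ 0.68205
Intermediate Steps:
D(Y, l) = -610/3 (D(Y, l) = (⅓)*(-610) = -610/3)
f = -610/3 ≈ -203.33
(f - 232744)/((250635 - 1*203608) - 388568) = (-610/3 - 232744)/((250635 - 1*203608) - 388568) = -698842/(3*((250635 - 203608) - 388568)) = -698842/(3*(47027 - 388568)) = -698842/3/(-341541) = -698842/3*(-1/341541) = 698842/1024623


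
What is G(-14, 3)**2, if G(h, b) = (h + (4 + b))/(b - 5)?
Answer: 49/4 ≈ 12.250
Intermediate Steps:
G(h, b) = (4 + b + h)/(-5 + b)
G(-14, 3)**2 = ((4 + 3 - 14)/(-5 + 3))**2 = (-7/(-2))**2 = (-1/2*(-7))**2 = (7/2)**2 = 49/4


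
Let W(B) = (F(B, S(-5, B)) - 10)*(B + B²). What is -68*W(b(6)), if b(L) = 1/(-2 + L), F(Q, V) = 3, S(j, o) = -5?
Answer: 595/4 ≈ 148.75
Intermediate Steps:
W(B) = -7*B - 7*B² (W(B) = (3 - 10)*(B + B²) = -7*(B + B²) = -7*B - 7*B²)
-68*W(b(6)) = -476*(-1 - 1/(-2 + 6))/(-2 + 6) = -476*(-1 - 1/4)/4 = -476*(-1 - 1*¼)/4 = -476*(-1 - ¼)/4 = -476*(-5)/(4*4) = -68*(-35/16) = 595/4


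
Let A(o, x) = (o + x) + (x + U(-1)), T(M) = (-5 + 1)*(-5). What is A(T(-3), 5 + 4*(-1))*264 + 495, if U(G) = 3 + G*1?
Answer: 6831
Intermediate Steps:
U(G) = 3 + G
T(M) = 20 (T(M) = -4*(-5) = 20)
A(o, x) = 2 + o + 2*x (A(o, x) = (o + x) + (x + (3 - 1)) = (o + x) + (x + 2) = (o + x) + (2 + x) = 2 + o + 2*x)
A(T(-3), 5 + 4*(-1))*264 + 495 = (2 + 20 + 2*(5 + 4*(-1)))*264 + 495 = (2 + 20 + 2*(5 - 4))*264 + 495 = (2 + 20 + 2*1)*264 + 495 = (2 + 20 + 2)*264 + 495 = 24*264 + 495 = 6336 + 495 = 6831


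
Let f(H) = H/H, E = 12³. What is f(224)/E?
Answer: 1/1728 ≈ 0.00057870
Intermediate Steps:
E = 1728
f(H) = 1
f(224)/E = 1/1728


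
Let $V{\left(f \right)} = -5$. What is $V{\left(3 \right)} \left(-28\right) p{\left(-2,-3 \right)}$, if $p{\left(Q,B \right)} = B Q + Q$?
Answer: $560$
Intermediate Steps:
$p{\left(Q,B \right)} = Q + B Q$
$V{\left(3 \right)} \left(-28\right) p{\left(-2,-3 \right)} = \left(-5\right) \left(-28\right) \left(- 2 \left(1 - 3\right)\right) = 140 \left(\left(-2\right) \left(-2\right)\right) = 140 \cdot 4 = 560$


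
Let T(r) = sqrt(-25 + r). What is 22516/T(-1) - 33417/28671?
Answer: -11139/9557 - 866*I*sqrt(26) ≈ -1.1655 - 4415.8*I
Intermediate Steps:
22516/T(-1) - 33417/28671 = 22516/(sqrt(-25 - 1)) - 33417/28671 = 22516/(sqrt(-26)) - 33417*1/28671 = 22516/((I*sqrt(26))) - 11139/9557 = 22516*(-I*sqrt(26)/26) - 11139/9557 = -866*I*sqrt(26) - 11139/9557 = -11139/9557 - 866*I*sqrt(26)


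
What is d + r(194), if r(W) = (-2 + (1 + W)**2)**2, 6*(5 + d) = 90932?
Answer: 4337291038/3 ≈ 1.4458e+9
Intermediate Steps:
d = 45451/3 (d = -5 + (1/6)*90932 = -5 + 45466/3 = 45451/3 ≈ 15150.)
d + r(194) = 45451/3 + (-2 + (1 + 194)**2)**2 = 45451/3 + (-2 + 195**2)**2 = 45451/3 + (-2 + 38025)**2 = 45451/3 + 38023**2 = 45451/3 + 1445748529 = 4337291038/3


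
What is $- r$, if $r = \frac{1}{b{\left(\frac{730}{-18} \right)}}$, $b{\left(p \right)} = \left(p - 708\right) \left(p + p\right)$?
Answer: $- \frac{81}{4918010} \approx -1.647 \cdot 10^{-5}$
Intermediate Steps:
$b{\left(p \right)} = 2 p \left(-708 + p\right)$ ($b{\left(p \right)} = \left(-708 + p\right) 2 p = 2 p \left(-708 + p\right)$)
$r = \frac{81}{4918010}$ ($r = \frac{1}{2 \frac{730}{-18} \left(-708 + \frac{730}{-18}\right)} = \frac{1}{2 \cdot 730 \left(- \frac{1}{18}\right) \left(-708 + 730 \left(- \frac{1}{18}\right)\right)} = \frac{1}{2 \left(- \frac{365}{9}\right) \left(-708 - \frac{365}{9}\right)} = \frac{1}{2 \left(- \frac{365}{9}\right) \left(- \frac{6737}{9}\right)} = \frac{1}{\frac{4918010}{81}} = \frac{81}{4918010} \approx 1.647 \cdot 10^{-5}$)
$- r = \left(-1\right) \frac{81}{4918010} = - \frac{81}{4918010}$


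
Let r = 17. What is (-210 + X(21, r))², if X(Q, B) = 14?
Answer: 38416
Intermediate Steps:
(-210 + X(21, r))² = (-210 + 14)² = (-196)² = 38416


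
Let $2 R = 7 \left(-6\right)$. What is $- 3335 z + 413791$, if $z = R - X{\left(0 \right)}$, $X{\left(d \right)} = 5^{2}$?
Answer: $567201$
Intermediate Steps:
$X{\left(d \right)} = 25$
$R = -21$ ($R = \frac{7 \left(-6\right)}{2} = \frac{1}{2} \left(-42\right) = -21$)
$z = -46$ ($z = -21 - 25 = -46$)
$- 3335 z + 413791 = \left(-3335\right) \left(-46\right) + 413791 = 153410 + 413791 = 567201$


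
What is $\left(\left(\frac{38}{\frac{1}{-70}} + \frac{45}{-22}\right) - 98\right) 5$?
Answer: $- \frac{303605}{22} \approx -13800.0$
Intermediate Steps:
$\left(\left(\frac{38}{\frac{1}{-70}} + \frac{45}{-22}\right) - 98\right) 5 = \left(\left(\frac{38}{- \frac{1}{70}} + 45 \left(- \frac{1}{22}\right)\right) - 98\right) 5 = \left(\left(38 \left(-70\right) - \frac{45}{22}\right) - 98\right) 5 = \left(\left(-2660 - \frac{45}{22}\right) - 98\right) 5 = \left(- \frac{58565}{22} - 98\right) 5 = \left(- \frac{60721}{22}\right) 5 = - \frac{303605}{22}$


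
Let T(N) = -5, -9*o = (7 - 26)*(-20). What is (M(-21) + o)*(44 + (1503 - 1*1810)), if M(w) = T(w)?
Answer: 111775/9 ≈ 12419.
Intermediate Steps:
o = -380/9 (o = -(7 - 26)*(-20)/9 = -(-19)*(-20)/9 = -1/9*380 = -380/9 ≈ -42.222)
M(w) = -5
(M(-21) + o)*(44 + (1503 - 1*1810)) = (-5 - 380/9)*(44 + (1503 - 1*1810)) = -425*(44 + (1503 - 1810))/9 = -425*(44 - 307)/9 = -425/9*(-263) = 111775/9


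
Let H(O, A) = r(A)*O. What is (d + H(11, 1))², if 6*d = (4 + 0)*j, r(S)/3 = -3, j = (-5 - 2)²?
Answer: 39601/9 ≈ 4400.1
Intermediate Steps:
j = 49 (j = (-7)² = 49)
r(S) = -9 (r(S) = 3*(-3) = -9)
H(O, A) = -9*O
d = 98/3 (d = ((4 + 0)*49)/6 = (4*49)/6 = (⅙)*196 = 98/3 ≈ 32.667)
(d + H(11, 1))² = (98/3 - 9*11)² = (98/3 - 99)² = (-199/3)² = 39601/9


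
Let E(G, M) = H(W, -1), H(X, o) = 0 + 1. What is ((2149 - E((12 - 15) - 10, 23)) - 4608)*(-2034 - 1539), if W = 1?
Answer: 8789580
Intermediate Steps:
H(X, o) = 1
E(G, M) = 1
((2149 - E((12 - 15) - 10, 23)) - 4608)*(-2034 - 1539) = ((2149 - 1*1) - 4608)*(-2034 - 1539) = ((2149 - 1) - 4608)*(-3573) = (2148 - 4608)*(-3573) = -2460*(-3573) = 8789580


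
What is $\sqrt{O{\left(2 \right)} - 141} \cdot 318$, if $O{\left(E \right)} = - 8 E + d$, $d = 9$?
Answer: $636 i \sqrt{37} \approx 3868.6 i$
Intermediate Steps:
$O{\left(E \right)} = 9 - 8 E$ ($O{\left(E \right)} = - 8 E + 9 = 9 - 8 E$)
$\sqrt{O{\left(2 \right)} - 141} \cdot 318 = \sqrt{\left(9 - 16\right) - 141} \cdot 318 = \sqrt{-7 - 141} \cdot 318 = \sqrt{-148} \cdot 318 = 2 i \sqrt{37} \cdot 318 = 636 i \sqrt{37}$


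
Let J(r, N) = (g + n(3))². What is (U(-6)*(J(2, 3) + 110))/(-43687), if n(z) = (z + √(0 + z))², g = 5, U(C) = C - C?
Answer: 0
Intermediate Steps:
U(C) = 0
n(z) = (z + √z)²
J(r, N) = (5 + (3 + √3)²)²
(U(-6)*(J(2, 3) + 110))/(-43687) = (0*((397 + 204*√3) + 110))/(-43687) = (0*(507 + 204*√3))*(-1/43687) = 0*(-1/43687) = 0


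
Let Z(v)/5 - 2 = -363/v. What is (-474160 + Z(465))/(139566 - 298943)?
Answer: 14698771/4940687 ≈ 2.9750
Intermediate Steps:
Z(v) = 10 - 1815/v (Z(v) = 10 + 5*(-363/v) = 10 - 1815/v)
(-474160 + Z(465))/(139566 - 298943) = (-474160 + (10 - 1815/465))/(139566 - 298943) = (-474160 + (10 - 1815*1/465))/(-159377) = (-474160 + (10 - 121/31))*(-1/159377) = (-474160 + 189/31)*(-1/159377) = -14698771/31*(-1/159377) = 14698771/4940687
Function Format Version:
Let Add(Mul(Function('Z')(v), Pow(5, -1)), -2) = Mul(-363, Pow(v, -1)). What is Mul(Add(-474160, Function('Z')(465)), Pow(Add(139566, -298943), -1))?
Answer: Rational(14698771, 4940687) ≈ 2.9750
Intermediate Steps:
Function('Z')(v) = Add(10, Mul(-1815, Pow(v, -1))) (Function('Z')(v) = Add(10, Mul(5, Mul(-363, Pow(v, -1)))) = Add(10, Mul(-1815, Pow(v, -1))))
Mul(Add(-474160, Function('Z')(465)), Pow(Add(139566, -298943), -1)) = Mul(Add(-474160, Add(10, Mul(-1815, Pow(465, -1)))), Pow(Add(139566, -298943), -1)) = Mul(Add(-474160, Add(10, Mul(-1815, Rational(1, 465)))), Pow(-159377, -1)) = Mul(Add(-474160, Add(10, Rational(-121, 31))), Rational(-1, 159377)) = Mul(Add(-474160, Rational(189, 31)), Rational(-1, 159377)) = Mul(Rational(-14698771, 31), Rational(-1, 159377)) = Rational(14698771, 4940687)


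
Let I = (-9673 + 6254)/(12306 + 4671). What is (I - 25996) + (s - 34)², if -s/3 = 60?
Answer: 336141181/16977 ≈ 19800.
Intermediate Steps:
s = -180 (s = -3*60 = -180)
I = -3419/16977 ≈ -0.20139
(I - 25996) + (s - 34)² = (-3419/16977 - 25996) + (-180 - 34)² = -441337511/16977 + (-214)² = -441337511/16977 + 45796 = 336141181/16977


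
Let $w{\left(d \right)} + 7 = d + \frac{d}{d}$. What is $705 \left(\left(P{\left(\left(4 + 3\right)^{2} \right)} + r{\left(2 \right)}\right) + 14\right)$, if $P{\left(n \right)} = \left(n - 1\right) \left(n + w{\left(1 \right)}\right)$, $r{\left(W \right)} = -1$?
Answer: $1498125$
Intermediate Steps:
$w{\left(d \right)} = -6 + d$ ($w{\left(d \right)} = -7 + \left(d + \frac{d}{d}\right) = -7 + \left(d + 1\right) = -7 + \left(1 + d\right) = -6 + d$)
$P{\left(n \right)} = \left(-1 + n\right) \left(-5 + n\right)$ ($P{\left(n \right)} = \left(n - 1\right) \left(n + \left(-6 + 1\right)\right) = \left(-1 + n\right) \left(n - 5\right) = \left(-1 + n\right) \left(-5 + n\right)$)
$705 \left(\left(P{\left(\left(4 + 3\right)^{2} \right)} + r{\left(2 \right)}\right) + 14\right) = 705 \left(\left(\left(5 + \left(\left(4 + 3\right)^{2}\right)^{2} - 6 \left(4 + 3\right)^{2}\right) - 1\right) + 14\right) = 705 \left(\left(\left(5 + \left(7^{2}\right)^{2} - 6 \cdot 7^{2}\right) - 1\right) + 14\right) = 705 \left(\left(\left(5 + 49^{2} - 294\right) - 1\right) + 14\right) = 705 \left(\left(\left(5 + 2401 - 294\right) - 1\right) + 14\right) = 705 \left(\left(2112 - 1\right) + 14\right) = 705 \left(2111 + 14\right) = 705 \cdot 2125 = 1498125$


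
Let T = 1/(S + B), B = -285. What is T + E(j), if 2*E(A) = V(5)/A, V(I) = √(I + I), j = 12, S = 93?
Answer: -1/192 + √10/24 ≈ 0.12655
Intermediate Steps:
V(I) = √2*√I (V(I) = √(2*I) = √2*√I)
E(A) = √10/(2*A) (E(A) = ((√2*√5)/A)/2 = (√10/A)/2 = √10/(2*A))
T = -1/192 (T = 1/(93 - 285) = 1/(-192) = -1/192 ≈ -0.0052083)
T + E(j) = -1/192 + (½)*√10/12 = -1/192 + (½)*√10*(1/12) = -1/192 + √10/24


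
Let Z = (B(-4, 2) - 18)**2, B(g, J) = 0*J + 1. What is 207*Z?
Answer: 59823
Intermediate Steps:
B(g, J) = 1 (B(g, J) = 0 + 1 = 1)
Z = 289 (Z = (1 - 18)**2 = (-17)**2 = 289)
207*Z = 207*289 = 59823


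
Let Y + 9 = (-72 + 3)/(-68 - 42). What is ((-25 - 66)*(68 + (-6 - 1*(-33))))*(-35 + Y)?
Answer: 8249059/22 ≈ 3.7496e+5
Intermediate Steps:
Y = -921/110 (Y = -9 + (-72 + 3)/(-68 - 42) = -9 - 69/(-110) = -9 - 69*(-1/110) = -9 + 69/110 = -921/110 ≈ -8.3727)
((-25 - 66)*(68 + (-6 - 1*(-33))))*(-35 + Y) = ((-25 - 66)*(68 + (-6 - 1*(-33))))*(-35 - 921/110) = -91*(68 + (-6 + 33))*(-4771/110) = -91*(68 + 27)*(-4771/110) = -91*95*(-4771/110) = -8645*(-4771/110) = 8249059/22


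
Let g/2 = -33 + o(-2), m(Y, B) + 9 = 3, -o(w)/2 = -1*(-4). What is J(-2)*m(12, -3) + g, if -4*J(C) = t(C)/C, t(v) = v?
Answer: -161/2 ≈ -80.500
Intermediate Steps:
o(w) = -8 (o(w) = -(-2)*(-4) = -2*4 = -8)
m(Y, B) = -6 (m(Y, B) = -9 + 3 = -6)
J(C) = -¼ (J(C) = -C/(4*C) = -¼*1 = -¼)
g = -82 (g = 2*(-33 - 8) = 2*(-41) = -82)
J(-2)*m(12, -3) + g = -¼*(-6) - 82 = 3/2 - 82 = -161/2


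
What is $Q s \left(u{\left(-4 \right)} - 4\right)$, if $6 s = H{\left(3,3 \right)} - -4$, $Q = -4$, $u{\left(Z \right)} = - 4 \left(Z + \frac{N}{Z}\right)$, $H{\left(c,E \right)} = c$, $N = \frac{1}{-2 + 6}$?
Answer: $- \frac{343}{6} \approx -57.167$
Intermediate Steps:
$N = \frac{1}{4} \approx 0.25$
$u{\left(Z \right)} = - \frac{1}{Z} - 4 Z$ ($u{\left(Z \right)} = - 4 \left(Z + \frac{1}{4 Z}\right) = - \frac{1}{Z} - 4 Z$)
$s = \frac{7}{6}$ ($s = \frac{3 - -4}{6} = \frac{3 + 4}{6} = \frac{1}{6} \cdot 7 = \frac{7}{6} \approx 1.1667$)
$Q s \left(u{\left(-4 \right)} - 4\right) = \left(-4\right) \frac{7}{6} \left(\left(- \frac{1}{-4} - -16\right) - 4\right) = - \frac{14 \left(\left(\left(-1\right) \left(- \frac{1}{4}\right) + 16\right) - 4\right)}{3} = - \frac{14 \left(\left(\frac{1}{4} + 16\right) - 4\right)}{3} = - \frac{14 \left(\frac{65}{4} - 4\right)}{3} = \left(- \frac{14}{3}\right) \frac{49}{4} = - \frac{343}{6}$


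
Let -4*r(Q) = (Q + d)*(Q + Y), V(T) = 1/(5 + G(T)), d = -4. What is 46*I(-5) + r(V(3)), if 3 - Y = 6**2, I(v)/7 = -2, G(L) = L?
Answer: -173017/256 ≈ -675.85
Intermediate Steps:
I(v) = -14 (I(v) = 7*(-2) = -14)
Y = -33 (Y = 3 - 1*6**2 = 3 - 1*36 = 3 - 36 = -33)
V(T) = 1/(5 + T)
r(Q) = -(-33 + Q)*(-4 + Q)/4 (r(Q) = -(Q - 4)*(Q - 33)/4 = -(-4 + Q)*(-33 + Q)/4 = -(-33 + Q)*(-4 + Q)/4)
46*I(-5) + r(V(3)) = 46*(-14) + (-33 - 1/(4*(5 + 3)**2) + 37/(4*(5 + 3))) = -644 + (-33 - (1/8)**2/4 + (37/4)/8) = -644 + (-33 - (1/8)**2/4 + (37/4)*(1/8)) = -644 + (-33 - 1/4*1/64 + 37/32) = -644 + (-33 - 1/256 + 37/32) = -644 - 8153/256 = -173017/256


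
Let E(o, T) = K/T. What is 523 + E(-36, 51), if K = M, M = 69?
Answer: 8914/17 ≈ 524.35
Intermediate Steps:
K = 69
E(o, T) = 69/T
523 + E(-36, 51) = 523 + 69/51 = 523 + 69*(1/51) = 523 + 23/17 = 8914/17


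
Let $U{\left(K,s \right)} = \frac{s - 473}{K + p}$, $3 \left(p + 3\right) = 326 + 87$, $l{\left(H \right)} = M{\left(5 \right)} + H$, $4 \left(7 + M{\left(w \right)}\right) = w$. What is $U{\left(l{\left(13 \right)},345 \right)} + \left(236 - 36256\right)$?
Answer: $- \frac{61343596}{1703} \approx -36021.0$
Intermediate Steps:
$M{\left(w \right)} = -7 + \frac{w}{4}$
$l{\left(H \right)} = - \frac{23}{4} + H$ ($l{\left(H \right)} = \left(-7 + \frac{1}{4} \cdot 5\right) + H = \left(-7 + \frac{5}{4}\right) + H = - \frac{23}{4} + H$)
$p = \frac{404}{3}$ ($p = -3 + \frac{326 + 87}{3} = -3 + \frac{1}{3} \cdot 413 = -3 + \frac{413}{3} = \frac{404}{3} \approx 134.67$)
$U{\left(K,s \right)} = \frac{-473 + s}{\frac{404}{3} + K}$ ($U{\left(K,s \right)} = \frac{s - 473}{K + \frac{404}{3}} = \frac{-473 + s}{\frac{404}{3} + K}$)
$U{\left(l{\left(13 \right)},345 \right)} + \left(236 - 36256\right) = \frac{3 \left(-473 + 345\right)}{404 + 3 \left(- \frac{23}{4} + 13\right)} + \left(236 - 36256\right) = 3 \frac{1}{404 + 3 \cdot \frac{29}{4}} \left(-128\right) + \left(236 - 36256\right) = 3 \frac{1}{404 + \frac{87}{4}} \left(-128\right) - 36020 = 3 \frac{1}{\frac{1703}{4}} \left(-128\right) - 36020 = 3 \cdot \frac{4}{1703} \left(-128\right) - 36020 = - \frac{1536}{1703} - 36020 = - \frac{61343596}{1703}$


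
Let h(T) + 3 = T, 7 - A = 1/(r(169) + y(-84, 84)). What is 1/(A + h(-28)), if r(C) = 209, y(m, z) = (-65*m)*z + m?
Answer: -458765/11010361 ≈ -0.041667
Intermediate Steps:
y(m, z) = m - 65*m*z (y(m, z) = -65*m*z + m = m - 65*m*z)
A = 3211354/458765 (A = 7 - 1/(209 - 84*(1 - 65*84)) = 7 - 1/(209 - 84*(1 - 5460)) = 7 - 1/(209 - 84*(-5459)) = 7 - 1/(209 + 458556) = 7 - 1/458765 = 3211354/458765 ≈ 7.0000)
h(T) = -3 + T
1/(A + h(-28)) = 1/(3211354/458765 + (-3 - 28)) = 1/(3211354/458765 - 31) = 1/(-11010361/458765) = -458765/11010361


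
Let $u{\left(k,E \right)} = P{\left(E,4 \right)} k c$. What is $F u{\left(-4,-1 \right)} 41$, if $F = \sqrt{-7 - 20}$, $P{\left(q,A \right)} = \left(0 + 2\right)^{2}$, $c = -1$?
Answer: $1968 i \sqrt{3} \approx 3408.7 i$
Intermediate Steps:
$P{\left(q,A \right)} = 4$ ($P{\left(q,A \right)} = 2^{2} = 4$)
$F = 3 i \sqrt{3}$ ($F = \sqrt{-27} = 3 i \sqrt{3} \approx 5.1962 i$)
$u{\left(k,E \right)} = - 4 k$ ($u{\left(k,E \right)} = 4 k \left(-1\right) = - 4 k$)
$F u{\left(-4,-1 \right)} 41 = 3 i \sqrt{3} \left(\left(-4\right) \left(-4\right)\right) 41 = 3 i \sqrt{3} \cdot 16 \cdot 41 = 48 i \sqrt{3} \cdot 41 = 1968 i \sqrt{3}$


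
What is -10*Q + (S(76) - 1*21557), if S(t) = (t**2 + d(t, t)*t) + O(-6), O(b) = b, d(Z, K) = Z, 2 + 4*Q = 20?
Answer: -10056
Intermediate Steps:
Q = 9/2 (Q = -1/2 + (1/4)*20 = -1/2 + 5 = 9/2 ≈ 4.5000)
S(t) = -6 + 2*t**2 (S(t) = (t**2 + t*t) - 6 = (t**2 + t**2) - 6 = 2*t**2 - 6 = -6 + 2*t**2)
-10*Q + (S(76) - 1*21557) = -10*9/2 + ((-6 + 2*76**2) - 1*21557) = -45 + ((-6 + 2*5776) - 21557) = -45 + ((-6 + 11552) - 21557) = -45 + (11546 - 21557) = -45 - 10011 = -10056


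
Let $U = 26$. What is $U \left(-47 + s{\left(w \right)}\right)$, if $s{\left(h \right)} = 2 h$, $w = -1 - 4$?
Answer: $-1482$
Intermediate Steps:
$w = -5$
$U \left(-47 + s{\left(w \right)}\right) = 26 \left(-47 + 2 \left(-5\right)\right) = 26 \left(-47 - 10\right) = 26 \left(-57\right) = -1482$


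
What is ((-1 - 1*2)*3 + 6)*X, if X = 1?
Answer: -3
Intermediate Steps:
((-1 - 1*2)*3 + 6)*X = ((-1 - 1*2)*3 + 6)*1 = ((-1 - 2)*3 + 6)*1 = (-3*3 + 6)*1 = (-9 + 6)*1 = -3*1 = -3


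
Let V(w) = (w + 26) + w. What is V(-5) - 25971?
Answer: -25955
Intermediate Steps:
V(w) = 26 + 2*w (V(w) = (26 + w) + w = 26 + 2*w)
V(-5) - 25971 = (26 + 2*(-5)) - 25971 = (26 - 10) - 25971 = 16 - 25971 = -25955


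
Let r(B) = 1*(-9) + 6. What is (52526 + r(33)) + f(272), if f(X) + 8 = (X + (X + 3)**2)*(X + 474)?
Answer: 56671677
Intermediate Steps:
f(X) = -8 + (474 + X)*(X + (3 + X)**2) (f(X) = -8 + (X + (X + 3)**2)*(X + 474) = -8 + (X + (3 + X)**2)*(474 + X) = -8 + (474 + X)*(X + (3 + X)**2))
r(B) = -3 (r(B) = -9 + 6 = -3)
(52526 + r(33)) + f(272) = (52526 - 3) + (4258 + 272**3 + 481*272**2 + 3327*272) = 52523 + (4258 + 20123648 + 481*73984 + 904944) = 52523 + (4258 + 20123648 + 35586304 + 904944) = 52523 + 56619154 = 56671677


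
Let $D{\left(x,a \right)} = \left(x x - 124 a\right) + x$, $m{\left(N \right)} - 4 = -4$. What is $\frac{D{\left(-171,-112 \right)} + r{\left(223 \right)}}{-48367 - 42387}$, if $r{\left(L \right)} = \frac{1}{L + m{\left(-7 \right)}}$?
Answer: $- \frac{9579635}{20238142} \approx -0.47335$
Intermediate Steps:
$m{\left(N \right)} = 0$ ($m{\left(N \right)} = 4 - 4 = 0$)
$D{\left(x,a \right)} = x + x^{2} - 124 a$ ($D{\left(x,a \right)} = \left(x^{2} - 124 a\right) + x = x + x^{2} - 124 a$)
$r{\left(L \right)} = \frac{1}{L}$ ($r{\left(L \right)} = \frac{1}{L + 0} = \frac{1}{L}$)
$\frac{D{\left(-171,-112 \right)} + r{\left(223 \right)}}{-48367 - 42387} = \frac{\left(-171 + \left(-171\right)^{2} - -13888\right) + \frac{1}{223}}{-48367 - 42387} = \frac{\left(-171 + 29241 + 13888\right) + \frac{1}{223}}{-90754} = \left(42958 + \frac{1}{223}\right) \left(- \frac{1}{90754}\right) = \frac{9579635}{223} \left(- \frac{1}{90754}\right) = - \frac{9579635}{20238142}$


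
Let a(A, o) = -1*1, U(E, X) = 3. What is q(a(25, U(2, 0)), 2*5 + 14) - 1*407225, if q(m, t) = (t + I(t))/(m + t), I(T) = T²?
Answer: -9365575/23 ≈ -4.0720e+5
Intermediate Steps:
a(A, o) = -1
q(m, t) = (t + t²)/(m + t)
q(a(25, U(2, 0)), 2*5 + 14) - 1*407225 = (2*5 + 14)*(1 + (2*5 + 14))/(-1 + (2*5 + 14)) - 1*407225 = (10 + 14)*(1 + (10 + 14))/(-1 + (10 + 14)) - 407225 = 24*(1 + 24)/(-1 + 24) - 407225 = 24*25/23 - 407225 = 24*(1/23)*25 - 407225 = 600/23 - 407225 = -9365575/23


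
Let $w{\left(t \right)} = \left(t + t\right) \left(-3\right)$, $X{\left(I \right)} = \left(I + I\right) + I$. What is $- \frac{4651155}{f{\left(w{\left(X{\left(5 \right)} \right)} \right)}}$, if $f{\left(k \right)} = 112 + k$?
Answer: $- \frac{4651155}{22} \approx -2.1142 \cdot 10^{5}$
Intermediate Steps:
$X{\left(I \right)} = 3 I$ ($X{\left(I \right)} = 2 I + I = 3 I$)
$w{\left(t \right)} = - 6 t$ ($w{\left(t \right)} = 2 t \left(-3\right) = - 6 t$)
$- \frac{4651155}{f{\left(w{\left(X{\left(5 \right)} \right)} \right)}} = - \frac{4651155}{112 - 6 \cdot 3 \cdot 5} = - \frac{4651155}{112 - 90} = - \frac{4651155}{22}$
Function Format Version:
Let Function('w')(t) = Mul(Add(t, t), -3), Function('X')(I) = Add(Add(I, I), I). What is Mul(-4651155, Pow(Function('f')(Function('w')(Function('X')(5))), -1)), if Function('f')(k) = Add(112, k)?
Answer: Rational(-4651155, 22) ≈ -2.1142e+5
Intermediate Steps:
Function('X')(I) = Mul(3, I) (Function('X')(I) = Add(Mul(2, I), I) = Mul(3, I))
Function('w')(t) = Mul(-6, t) (Function('w')(t) = Mul(Mul(2, t), -3) = Mul(-6, t))
Mul(-4651155, Pow(Function('f')(Function('w')(Function('X')(5))), -1)) = Mul(-4651155, Pow(Add(112, Mul(-6, Mul(3, 5))), -1)) = Mul(-4651155, Pow(Add(112, Mul(-6, 15)), -1)) = Mul(-4651155, Pow(Add(112, -90), -1)) = Mul(-4651155, Pow(22, -1)) = Mul(-4651155, Rational(1, 22)) = Rational(-4651155, 22)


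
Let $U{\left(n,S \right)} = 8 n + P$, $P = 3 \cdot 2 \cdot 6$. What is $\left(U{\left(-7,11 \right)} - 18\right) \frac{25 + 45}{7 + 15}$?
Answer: $- \frac{1330}{11} \approx -120.91$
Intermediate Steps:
$P = 36$ ($P = 6 \cdot 6 = 36$)
$U{\left(n,S \right)} = 36 + 8 n$ ($U{\left(n,S \right)} = 8 n + 36 = 36 + 8 n$)
$\left(U{\left(-7,11 \right)} - 18\right) \frac{25 + 45}{7 + 15} = \left(\left(36 + 8 \left(-7\right)\right) - 18\right) \frac{25 + 45}{7 + 15} = \left(\left(36 - 56\right) - 18\right) \frac{70}{22} = \left(-20 - 18\right) 70 \cdot \frac{1}{22} = \left(-38\right) \frac{35}{11} = - \frac{1330}{11}$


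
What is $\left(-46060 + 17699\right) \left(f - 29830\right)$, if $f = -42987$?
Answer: $2065162937$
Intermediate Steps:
$\left(-46060 + 17699\right) \left(f - 29830\right) = \left(-46060 + 17699\right) \left(-42987 - 29830\right) = \left(-28361\right) \left(-72817\right) = 2065162937$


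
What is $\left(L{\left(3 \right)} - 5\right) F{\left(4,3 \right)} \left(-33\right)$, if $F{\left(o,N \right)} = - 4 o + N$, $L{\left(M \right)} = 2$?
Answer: $-1287$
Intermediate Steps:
$F{\left(o,N \right)} = N - 4 o$
$\left(L{\left(3 \right)} - 5\right) F{\left(4,3 \right)} \left(-33\right) = \left(2 - 5\right) \left(3 - 16\right) \left(-33\right) = - 3 \left(3 - 16\right) \left(-33\right) = \left(-3\right) \left(-13\right) \left(-33\right) = 39 \left(-33\right) = -1287$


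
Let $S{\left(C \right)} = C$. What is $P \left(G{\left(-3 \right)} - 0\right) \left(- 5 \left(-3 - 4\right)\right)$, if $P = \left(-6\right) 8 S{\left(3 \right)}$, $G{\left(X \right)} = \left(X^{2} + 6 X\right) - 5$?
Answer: $70560$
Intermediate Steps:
$G{\left(X \right)} = -5 + X^{2} + 6 X$
$P = -144$ ($P = \left(-6\right) 8 \cdot 3 = \left(-48\right) 3 = -144$)
$P \left(G{\left(-3 \right)} - 0\right) \left(- 5 \left(-3 - 4\right)\right) = - 144 \left(\left(-5 + \left(-3\right)^{2} + 6 \left(-3\right)\right) - 0\right) \left(- 5 \left(-3 - 4\right)\right) = - 144 \left(\left(-5 + 9 - 18\right) + \left(-5 + 5\right)\right) \left(\left(-5\right) \left(-7\right)\right) = - 144 \left(-14 + 0\right) 35 = - 144 \left(\left(-14\right) 35\right) = \left(-144\right) \left(-490\right) = 70560$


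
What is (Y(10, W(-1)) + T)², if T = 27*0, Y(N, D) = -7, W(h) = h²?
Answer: 49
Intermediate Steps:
T = 0
(Y(10, W(-1)) + T)² = (-7 + 0)² = (-7)² = 49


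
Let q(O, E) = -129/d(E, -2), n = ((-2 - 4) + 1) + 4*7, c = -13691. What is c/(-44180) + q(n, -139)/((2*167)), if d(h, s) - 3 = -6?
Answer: 3236267/7378060 ≈ 0.43863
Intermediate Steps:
d(h, s) = -3 (d(h, s) = 3 - 6 = -3)
n = 23 (n = (-6 + 1) + 28 = -5 + 28 = 23)
q(O, E) = 43 (q(O, E) = -129/(-3) = -129*(-⅓) = 43)
c/(-44180) + q(n, -139)/((2*167)) = -13691/(-44180) + 43/((2*167)) = -13691*(-1/44180) + 43/334 = 13691/44180 + 43*(1/334) = 13691/44180 + 43/334 = 3236267/7378060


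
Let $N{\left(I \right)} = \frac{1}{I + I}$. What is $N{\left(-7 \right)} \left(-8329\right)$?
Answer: $\frac{8329}{14} \approx 594.93$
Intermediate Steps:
$N{\left(I \right)} = \frac{1}{2 I}$
$N{\left(-7 \right)} \left(-8329\right) = \frac{1}{2 \left(-7\right)} \left(-8329\right) = \frac{1}{2} \left(- \frac{1}{7}\right) \left(-8329\right) = \left(- \frac{1}{14}\right) \left(-8329\right) = \frac{8329}{14}$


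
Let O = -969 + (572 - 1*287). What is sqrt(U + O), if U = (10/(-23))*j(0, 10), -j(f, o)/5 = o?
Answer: 8*I*sqrt(5474)/23 ≈ 25.734*I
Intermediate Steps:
j(f, o) = -5*o
U = 500/23 (U = (10/(-23))*(-5*10) = (10*(-1/23))*(-50) = -10/23*(-50) = 500/23 ≈ 21.739)
O = -684 (O = -969 + (572 - 287) = -969 + 285 = -684)
sqrt(U + O) = sqrt(500/23 - 684) = sqrt(-15232/23) = 8*I*sqrt(5474)/23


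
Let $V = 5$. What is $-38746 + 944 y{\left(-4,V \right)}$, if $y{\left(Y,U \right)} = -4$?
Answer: $-42522$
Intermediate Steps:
$-38746 + 944 y{\left(-4,V \right)} = -38746 + 944 \left(-4\right) = -38746 - 3776 = -42522$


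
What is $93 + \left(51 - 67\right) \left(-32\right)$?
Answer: $605$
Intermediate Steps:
$93 + \left(51 - 67\right) \left(-32\right) = 93 - -512 = 93 + 512 = 605$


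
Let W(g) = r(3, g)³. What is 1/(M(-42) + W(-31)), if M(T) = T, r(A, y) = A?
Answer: -1/15 ≈ -0.066667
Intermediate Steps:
W(g) = 27 (W(g) = 3³ = 27)
1/(M(-42) + W(-31)) = 1/(-42 + 27) = 1/(-15) = -1/15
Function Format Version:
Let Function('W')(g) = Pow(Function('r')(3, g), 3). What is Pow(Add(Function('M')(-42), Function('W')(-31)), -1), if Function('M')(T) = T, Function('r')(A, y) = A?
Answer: Rational(-1, 15) ≈ -0.066667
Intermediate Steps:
Function('W')(g) = 27 (Function('W')(g) = Pow(3, 3) = 27)
Pow(Add(Function('M')(-42), Function('W')(-31)), -1) = Pow(Add(-42, 27), -1) = Pow(-15, -1) = Rational(-1, 15)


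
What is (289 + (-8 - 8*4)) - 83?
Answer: 166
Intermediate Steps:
(289 + (-8 - 8*4)) - 83 = (289 + (-8 - 32)) - 83 = (289 - 40) - 83 = 249 - 83 = 166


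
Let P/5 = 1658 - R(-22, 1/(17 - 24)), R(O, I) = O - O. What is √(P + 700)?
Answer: √8990 ≈ 94.816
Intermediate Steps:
R(O, I) = 0
P = 8290 (P = 5*(1658 - 1*0) = 5*(1658 + 0) = 5*1658 = 8290)
√(P + 700) = √(8290 + 700) = √8990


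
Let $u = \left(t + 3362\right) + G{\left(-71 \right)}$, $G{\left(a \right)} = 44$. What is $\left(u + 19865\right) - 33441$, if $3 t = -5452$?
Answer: $- \frac{35962}{3} \approx -11987.0$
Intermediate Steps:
$t = - \frac{5452}{3}$ ($t = \frac{1}{3} \left(-5452\right) = - \frac{5452}{3} \approx -1817.3$)
$u = \frac{4766}{3}$ ($u = \left(- \frac{5452}{3} + 3362\right) + 44 = \frac{4634}{3} + 44 = \frac{4766}{3} \approx 1588.7$)
$\left(u + 19865\right) - 33441 = \left(\frac{4766}{3} + 19865\right) - 33441 = \frac{64361}{3} - 33441 = - \frac{35962}{3}$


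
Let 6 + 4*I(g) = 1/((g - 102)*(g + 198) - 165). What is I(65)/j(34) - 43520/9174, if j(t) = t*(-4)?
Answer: -116870943941/24693765888 ≈ -4.7328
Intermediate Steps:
j(t) = -4*t
I(g) = -3/2 + 1/(4*(-165 + (-102 + g)*(198 + g))) (I(g) = -3/2 + 1/(4*((g - 102)*(g + 198) - 165)) = -3/2 + 1/(4*((-102 + g)*(198 + g) - 165)) = -3/2 + 1/(4*(-165 + (-102 + g)*(198 + g))))
I(65)/j(34) - 43520/9174 = ((122167 - 576*65 - 6*65²)/(4*(-20361 + 65² + 96*65)))/((-4*34)) - 43520/9174 = ((122167 - 37440 - 6*4225)/(4*(-20361 + 4225 + 6240)))/(-136) - 43520*1/9174 = ((¼)*(122167 - 37440 - 25350)/(-9896))*(-1/136) - 21760/4587 = ((¼)*(-1/9896)*59377)*(-1/136) - 21760/4587 = -59377/39584*(-1/136) - 21760/4587 = 59377/5383424 - 21760/4587 = -116870943941/24693765888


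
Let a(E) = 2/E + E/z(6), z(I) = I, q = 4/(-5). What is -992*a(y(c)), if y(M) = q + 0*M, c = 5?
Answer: 39184/15 ≈ 2612.3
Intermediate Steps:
q = -4/5 (q = 4*(-1/5) = -4/5 ≈ -0.80000)
y(M) = -4/5 (y(M) = -4/5 + 0*M = -4/5 + 0 = -4/5)
a(E) = 2/E + E/6
-992*a(y(c)) = -992*(2/(-4/5) + (1/6)*(-4/5)) = -992*(2*(-5/4) - 2/15) = -992*(-5/2 - 2/15) = -992*(-79/30) = 39184/15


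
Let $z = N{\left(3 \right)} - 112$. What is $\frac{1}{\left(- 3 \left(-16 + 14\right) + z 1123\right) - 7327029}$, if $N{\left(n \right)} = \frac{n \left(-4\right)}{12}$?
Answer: $- \frac{1}{7453922} \approx -1.3416 \cdot 10^{-7}$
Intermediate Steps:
$N{\left(n \right)} = - \frac{n}{3}$ ($N{\left(n \right)} = - 4 n \frac{1}{12} = - \frac{n}{3}$)
$z = -113$ ($z = \left(- \frac{1}{3}\right) 3 - 112 = -1 - 112 = -113$)
$\frac{1}{\left(- 3 \left(-16 + 14\right) + z 1123\right) - 7327029} = \frac{1}{\left(- 3 \left(-16 + 14\right) - 126899\right) - 7327029} = \frac{1}{\left(\left(-3\right) \left(-2\right) - 126899\right) - 7327029} = \frac{1}{\left(6 - 126899\right) - 7327029} = \frac{1}{-126893 - 7327029} = \frac{1}{-7453922} = - \frac{1}{7453922}$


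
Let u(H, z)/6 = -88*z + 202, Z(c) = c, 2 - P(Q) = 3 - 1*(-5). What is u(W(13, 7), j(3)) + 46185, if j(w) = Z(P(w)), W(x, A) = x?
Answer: 50565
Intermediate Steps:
P(Q) = -6 (P(Q) = 2 - (3 - 1*(-5)) = 2 - (3 + 5) = 2 - 1*8 = 2 - 8 = -6)
j(w) = -6
u(H, z) = 1212 - 528*z (u(H, z) = 6*(-88*z + 202) = 6*(202 - 88*z) = 1212 - 528*z)
u(W(13, 7), j(3)) + 46185 = (1212 - 528*(-6)) + 46185 = (1212 + 3168) + 46185 = 4380 + 46185 = 50565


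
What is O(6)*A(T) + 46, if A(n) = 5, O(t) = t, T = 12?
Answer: 76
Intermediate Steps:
O(6)*A(T) + 46 = 6*5 + 46 = 30 + 46 = 76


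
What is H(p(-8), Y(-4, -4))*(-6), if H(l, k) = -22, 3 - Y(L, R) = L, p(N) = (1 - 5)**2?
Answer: 132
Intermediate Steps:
p(N) = 16 (p(N) = (-4)**2 = 16)
Y(L, R) = 3 - L
H(p(-8), Y(-4, -4))*(-6) = -22*(-6) = 132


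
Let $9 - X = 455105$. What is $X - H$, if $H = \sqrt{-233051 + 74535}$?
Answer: $-455096 - 2 i \sqrt{39629} \approx -4.551 \cdot 10^{5} - 398.14 i$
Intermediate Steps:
$X = -455096$ ($X = 9 - 455105 = -455096$)
$H = 2 i \sqrt{39629}$ ($H = \sqrt{-158516} = 2 i \sqrt{39629} \approx 398.14 i$)
$X - H = -455096 - 2 i \sqrt{39629}$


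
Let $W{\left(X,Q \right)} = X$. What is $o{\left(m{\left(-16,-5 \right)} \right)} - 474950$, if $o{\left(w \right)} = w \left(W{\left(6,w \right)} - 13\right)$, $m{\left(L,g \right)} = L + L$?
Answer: $-474726$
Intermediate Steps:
$m{\left(L,g \right)} = 2 L$
$o{\left(w \right)} = - 7 w$ ($o{\left(w \right)} = w \left(6 - 13\right) = w \left(-7\right) = - 7 w$)
$o{\left(m{\left(-16,-5 \right)} \right)} - 474950 = - 7 \cdot 2 \left(-16\right) - 474950 = \left(-7\right) \left(-32\right) - 474950 = 224 - 474950 = -474726$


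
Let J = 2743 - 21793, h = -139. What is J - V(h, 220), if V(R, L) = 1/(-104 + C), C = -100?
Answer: -3886199/204 ≈ -19050.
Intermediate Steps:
V(R, L) = -1/204 (V(R, L) = 1/(-104 - 100) = 1/(-204) = -1/204)
J = -19050
J - V(h, 220) = -19050 - 1*(-1/204) = -19050 + 1/204 = -3886199/204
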